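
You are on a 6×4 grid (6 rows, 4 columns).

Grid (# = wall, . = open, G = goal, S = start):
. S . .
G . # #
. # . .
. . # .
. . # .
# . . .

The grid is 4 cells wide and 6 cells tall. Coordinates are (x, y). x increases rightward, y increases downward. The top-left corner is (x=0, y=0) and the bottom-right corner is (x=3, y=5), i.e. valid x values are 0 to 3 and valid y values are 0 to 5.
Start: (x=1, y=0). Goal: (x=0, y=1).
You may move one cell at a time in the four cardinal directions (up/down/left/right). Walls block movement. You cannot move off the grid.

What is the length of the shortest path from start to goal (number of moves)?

BFS from (x=1, y=0) until reaching (x=0, y=1):
  Distance 0: (x=1, y=0)
  Distance 1: (x=0, y=0), (x=2, y=0), (x=1, y=1)
  Distance 2: (x=3, y=0), (x=0, y=1)  <- goal reached here
One shortest path (2 moves): (x=1, y=0) -> (x=0, y=0) -> (x=0, y=1)

Answer: Shortest path length: 2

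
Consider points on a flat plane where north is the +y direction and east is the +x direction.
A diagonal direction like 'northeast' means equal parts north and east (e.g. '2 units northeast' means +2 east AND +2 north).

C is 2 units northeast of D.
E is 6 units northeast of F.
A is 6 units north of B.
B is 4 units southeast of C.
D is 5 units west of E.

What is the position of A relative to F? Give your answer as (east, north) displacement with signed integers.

Place F at the origin (east=0, north=0).
  E is 6 units northeast of F: delta (east=+6, north=+6); E at (east=6, north=6).
  D is 5 units west of E: delta (east=-5, north=+0); D at (east=1, north=6).
  C is 2 units northeast of D: delta (east=+2, north=+2); C at (east=3, north=8).
  B is 4 units southeast of C: delta (east=+4, north=-4); B at (east=7, north=4).
  A is 6 units north of B: delta (east=+0, north=+6); A at (east=7, north=10).
Therefore A relative to F: (east=7, north=10).

Answer: A is at (east=7, north=10) relative to F.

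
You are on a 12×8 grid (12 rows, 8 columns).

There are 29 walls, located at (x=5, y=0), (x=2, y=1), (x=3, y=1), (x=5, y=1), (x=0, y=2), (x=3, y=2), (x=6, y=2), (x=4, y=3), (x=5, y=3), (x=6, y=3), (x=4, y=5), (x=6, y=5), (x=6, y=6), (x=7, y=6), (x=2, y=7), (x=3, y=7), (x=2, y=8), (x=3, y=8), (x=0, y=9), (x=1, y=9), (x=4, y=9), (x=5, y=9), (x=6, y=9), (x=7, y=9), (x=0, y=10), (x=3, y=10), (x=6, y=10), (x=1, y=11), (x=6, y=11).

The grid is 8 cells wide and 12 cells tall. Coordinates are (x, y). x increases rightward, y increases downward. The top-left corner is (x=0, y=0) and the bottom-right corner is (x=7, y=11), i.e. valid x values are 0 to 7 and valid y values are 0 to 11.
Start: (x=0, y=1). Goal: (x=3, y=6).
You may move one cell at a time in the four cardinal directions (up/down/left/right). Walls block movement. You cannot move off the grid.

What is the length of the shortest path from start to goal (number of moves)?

Answer: Shortest path length: 8

Derivation:
BFS from (x=0, y=1) until reaching (x=3, y=6):
  Distance 0: (x=0, y=1)
  Distance 1: (x=0, y=0), (x=1, y=1)
  Distance 2: (x=1, y=0), (x=1, y=2)
  Distance 3: (x=2, y=0), (x=2, y=2), (x=1, y=3)
  Distance 4: (x=3, y=0), (x=0, y=3), (x=2, y=3), (x=1, y=4)
  Distance 5: (x=4, y=0), (x=3, y=3), (x=0, y=4), (x=2, y=4), (x=1, y=5)
  Distance 6: (x=4, y=1), (x=3, y=4), (x=0, y=5), (x=2, y=5), (x=1, y=6)
  Distance 7: (x=4, y=2), (x=4, y=4), (x=3, y=5), (x=0, y=6), (x=2, y=6), (x=1, y=7)
  Distance 8: (x=5, y=2), (x=5, y=4), (x=3, y=6), (x=0, y=7), (x=1, y=8)  <- goal reached here
One shortest path (8 moves): (x=0, y=1) -> (x=1, y=1) -> (x=1, y=2) -> (x=2, y=2) -> (x=2, y=3) -> (x=3, y=3) -> (x=3, y=4) -> (x=3, y=5) -> (x=3, y=6)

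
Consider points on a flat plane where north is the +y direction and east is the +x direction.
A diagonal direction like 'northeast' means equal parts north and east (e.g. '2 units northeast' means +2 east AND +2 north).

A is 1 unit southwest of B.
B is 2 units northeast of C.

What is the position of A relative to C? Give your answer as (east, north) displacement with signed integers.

Answer: A is at (east=1, north=1) relative to C.

Derivation:
Place C at the origin (east=0, north=0).
  B is 2 units northeast of C: delta (east=+2, north=+2); B at (east=2, north=2).
  A is 1 unit southwest of B: delta (east=-1, north=-1); A at (east=1, north=1).
Therefore A relative to C: (east=1, north=1).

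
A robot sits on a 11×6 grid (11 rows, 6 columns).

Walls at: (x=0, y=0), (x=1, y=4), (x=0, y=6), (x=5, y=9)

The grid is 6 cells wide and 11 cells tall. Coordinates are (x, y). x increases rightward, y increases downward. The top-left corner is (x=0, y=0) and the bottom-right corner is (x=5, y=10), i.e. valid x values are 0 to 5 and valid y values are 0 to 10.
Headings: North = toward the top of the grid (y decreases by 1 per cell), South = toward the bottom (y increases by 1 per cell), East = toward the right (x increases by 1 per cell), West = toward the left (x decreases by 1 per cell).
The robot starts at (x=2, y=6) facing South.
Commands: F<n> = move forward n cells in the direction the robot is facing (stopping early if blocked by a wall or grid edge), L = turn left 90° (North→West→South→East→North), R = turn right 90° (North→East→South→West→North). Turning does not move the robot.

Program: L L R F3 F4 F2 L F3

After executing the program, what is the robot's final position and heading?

Answer: Final position: (x=5, y=3), facing North

Derivation:
Start: (x=2, y=6), facing South
  L: turn left, now facing East
  L: turn left, now facing North
  R: turn right, now facing East
  F3: move forward 3, now at (x=5, y=6)
  F4: move forward 0/4 (blocked), now at (x=5, y=6)
  F2: move forward 0/2 (blocked), now at (x=5, y=6)
  L: turn left, now facing North
  F3: move forward 3, now at (x=5, y=3)
Final: (x=5, y=3), facing North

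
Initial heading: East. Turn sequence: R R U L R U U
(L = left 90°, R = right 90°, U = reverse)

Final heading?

Start: East
  R (right (90° clockwise)) -> South
  R (right (90° clockwise)) -> West
  U (U-turn (180°)) -> East
  L (left (90° counter-clockwise)) -> North
  R (right (90° clockwise)) -> East
  U (U-turn (180°)) -> West
  U (U-turn (180°)) -> East
Final: East

Answer: Final heading: East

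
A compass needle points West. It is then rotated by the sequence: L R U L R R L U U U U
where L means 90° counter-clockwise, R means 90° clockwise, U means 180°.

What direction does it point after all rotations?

Answer: Final heading: East

Derivation:
Start: West
  L (left (90° counter-clockwise)) -> South
  R (right (90° clockwise)) -> West
  U (U-turn (180°)) -> East
  L (left (90° counter-clockwise)) -> North
  R (right (90° clockwise)) -> East
  R (right (90° clockwise)) -> South
  L (left (90° counter-clockwise)) -> East
  U (U-turn (180°)) -> West
  U (U-turn (180°)) -> East
  U (U-turn (180°)) -> West
  U (U-turn (180°)) -> East
Final: East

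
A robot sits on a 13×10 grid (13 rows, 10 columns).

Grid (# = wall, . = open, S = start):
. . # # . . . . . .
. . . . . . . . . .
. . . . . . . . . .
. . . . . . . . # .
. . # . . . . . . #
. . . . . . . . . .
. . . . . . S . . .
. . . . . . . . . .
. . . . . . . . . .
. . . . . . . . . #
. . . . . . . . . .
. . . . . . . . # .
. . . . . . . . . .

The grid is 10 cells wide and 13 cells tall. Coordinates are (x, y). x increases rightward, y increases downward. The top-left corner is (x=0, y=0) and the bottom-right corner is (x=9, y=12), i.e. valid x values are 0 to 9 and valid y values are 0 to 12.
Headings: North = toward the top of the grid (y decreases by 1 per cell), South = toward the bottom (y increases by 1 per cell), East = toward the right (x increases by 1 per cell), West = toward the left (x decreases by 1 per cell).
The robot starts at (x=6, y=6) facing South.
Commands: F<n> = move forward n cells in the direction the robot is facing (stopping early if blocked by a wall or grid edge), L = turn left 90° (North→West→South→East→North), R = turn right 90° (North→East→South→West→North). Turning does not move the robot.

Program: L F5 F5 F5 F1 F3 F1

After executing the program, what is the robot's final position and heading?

Answer: Final position: (x=9, y=6), facing East

Derivation:
Start: (x=6, y=6), facing South
  L: turn left, now facing East
  F5: move forward 3/5 (blocked), now at (x=9, y=6)
  F5: move forward 0/5 (blocked), now at (x=9, y=6)
  F5: move forward 0/5 (blocked), now at (x=9, y=6)
  F1: move forward 0/1 (blocked), now at (x=9, y=6)
  F3: move forward 0/3 (blocked), now at (x=9, y=6)
  F1: move forward 0/1 (blocked), now at (x=9, y=6)
Final: (x=9, y=6), facing East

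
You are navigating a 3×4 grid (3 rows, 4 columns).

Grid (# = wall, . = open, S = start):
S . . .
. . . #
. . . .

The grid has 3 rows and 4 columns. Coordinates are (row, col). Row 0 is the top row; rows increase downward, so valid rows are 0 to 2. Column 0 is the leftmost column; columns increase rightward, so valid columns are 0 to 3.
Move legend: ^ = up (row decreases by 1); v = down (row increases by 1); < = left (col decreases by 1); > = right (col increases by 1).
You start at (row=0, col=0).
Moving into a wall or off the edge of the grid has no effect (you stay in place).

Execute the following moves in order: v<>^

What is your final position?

Start: (row=0, col=0)
  v (down): (row=0, col=0) -> (row=1, col=0)
  < (left): blocked, stay at (row=1, col=0)
  > (right): (row=1, col=0) -> (row=1, col=1)
  ^ (up): (row=1, col=1) -> (row=0, col=1)
Final: (row=0, col=1)

Answer: Final position: (row=0, col=1)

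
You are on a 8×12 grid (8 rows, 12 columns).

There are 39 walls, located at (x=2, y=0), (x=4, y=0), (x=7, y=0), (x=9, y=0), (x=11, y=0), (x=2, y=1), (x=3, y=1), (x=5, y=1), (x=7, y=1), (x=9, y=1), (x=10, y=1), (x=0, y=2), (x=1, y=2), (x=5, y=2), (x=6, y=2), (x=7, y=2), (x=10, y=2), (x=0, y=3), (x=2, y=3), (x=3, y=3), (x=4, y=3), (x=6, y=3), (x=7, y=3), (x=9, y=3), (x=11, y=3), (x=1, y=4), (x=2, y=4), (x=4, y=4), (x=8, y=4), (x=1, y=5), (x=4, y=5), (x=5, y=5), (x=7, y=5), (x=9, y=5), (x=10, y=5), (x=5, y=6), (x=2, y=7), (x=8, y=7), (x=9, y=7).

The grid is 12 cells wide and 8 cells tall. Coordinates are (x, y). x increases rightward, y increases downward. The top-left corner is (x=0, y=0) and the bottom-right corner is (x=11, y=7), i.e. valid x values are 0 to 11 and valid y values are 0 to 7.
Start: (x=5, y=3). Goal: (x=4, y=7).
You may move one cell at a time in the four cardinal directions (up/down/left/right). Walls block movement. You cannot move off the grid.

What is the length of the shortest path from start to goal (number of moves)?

BFS from (x=5, y=3) until reaching (x=4, y=7):
  Distance 0: (x=5, y=3)
  Distance 1: (x=5, y=4)
  Distance 2: (x=6, y=4)
  Distance 3: (x=7, y=4), (x=6, y=5)
  Distance 4: (x=6, y=6)
  Distance 5: (x=7, y=6), (x=6, y=7)
  Distance 6: (x=8, y=6), (x=5, y=7), (x=7, y=7)
  Distance 7: (x=8, y=5), (x=9, y=6), (x=4, y=7)  <- goal reached here
One shortest path (7 moves): (x=5, y=3) -> (x=5, y=4) -> (x=6, y=4) -> (x=6, y=5) -> (x=6, y=6) -> (x=6, y=7) -> (x=5, y=7) -> (x=4, y=7)

Answer: Shortest path length: 7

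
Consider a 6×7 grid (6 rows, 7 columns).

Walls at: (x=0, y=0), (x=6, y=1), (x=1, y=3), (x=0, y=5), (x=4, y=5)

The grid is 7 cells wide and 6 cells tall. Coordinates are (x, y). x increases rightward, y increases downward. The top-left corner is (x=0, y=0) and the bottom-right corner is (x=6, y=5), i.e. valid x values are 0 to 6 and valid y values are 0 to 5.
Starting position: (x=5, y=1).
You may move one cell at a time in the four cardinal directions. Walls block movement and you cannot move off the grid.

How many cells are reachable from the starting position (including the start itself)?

Answer: Reachable cells: 37

Derivation:
BFS flood-fill from (x=5, y=1):
  Distance 0: (x=5, y=1)
  Distance 1: (x=5, y=0), (x=4, y=1), (x=5, y=2)
  Distance 2: (x=4, y=0), (x=6, y=0), (x=3, y=1), (x=4, y=2), (x=6, y=2), (x=5, y=3)
  Distance 3: (x=3, y=0), (x=2, y=1), (x=3, y=2), (x=4, y=3), (x=6, y=3), (x=5, y=4)
  Distance 4: (x=2, y=0), (x=1, y=1), (x=2, y=2), (x=3, y=3), (x=4, y=4), (x=6, y=4), (x=5, y=5)
  Distance 5: (x=1, y=0), (x=0, y=1), (x=1, y=2), (x=2, y=3), (x=3, y=4), (x=6, y=5)
  Distance 6: (x=0, y=2), (x=2, y=4), (x=3, y=5)
  Distance 7: (x=0, y=3), (x=1, y=4), (x=2, y=5)
  Distance 8: (x=0, y=4), (x=1, y=5)
Total reachable: 37 (grid has 37 open cells total)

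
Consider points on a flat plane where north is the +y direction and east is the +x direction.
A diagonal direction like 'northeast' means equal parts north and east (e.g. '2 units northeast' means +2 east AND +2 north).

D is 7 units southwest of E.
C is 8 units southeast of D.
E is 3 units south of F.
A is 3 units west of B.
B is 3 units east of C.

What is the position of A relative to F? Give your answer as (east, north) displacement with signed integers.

Place F at the origin (east=0, north=0).
  E is 3 units south of F: delta (east=+0, north=-3); E at (east=0, north=-3).
  D is 7 units southwest of E: delta (east=-7, north=-7); D at (east=-7, north=-10).
  C is 8 units southeast of D: delta (east=+8, north=-8); C at (east=1, north=-18).
  B is 3 units east of C: delta (east=+3, north=+0); B at (east=4, north=-18).
  A is 3 units west of B: delta (east=-3, north=+0); A at (east=1, north=-18).
Therefore A relative to F: (east=1, north=-18).

Answer: A is at (east=1, north=-18) relative to F.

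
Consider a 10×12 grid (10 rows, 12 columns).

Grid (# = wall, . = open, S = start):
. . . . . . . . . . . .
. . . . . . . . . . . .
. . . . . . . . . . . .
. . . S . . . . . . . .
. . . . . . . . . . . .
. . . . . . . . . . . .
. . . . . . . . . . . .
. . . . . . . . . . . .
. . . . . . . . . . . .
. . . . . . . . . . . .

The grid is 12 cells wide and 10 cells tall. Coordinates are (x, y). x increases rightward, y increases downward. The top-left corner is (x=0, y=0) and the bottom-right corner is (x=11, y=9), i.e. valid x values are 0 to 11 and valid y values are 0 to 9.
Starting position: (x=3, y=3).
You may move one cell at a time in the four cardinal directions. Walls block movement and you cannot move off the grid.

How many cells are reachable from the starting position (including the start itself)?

BFS flood-fill from (x=3, y=3):
  Distance 0: (x=3, y=3)
  Distance 1: (x=3, y=2), (x=2, y=3), (x=4, y=3), (x=3, y=4)
  Distance 2: (x=3, y=1), (x=2, y=2), (x=4, y=2), (x=1, y=3), (x=5, y=3), (x=2, y=4), (x=4, y=4), (x=3, y=5)
  Distance 3: (x=3, y=0), (x=2, y=1), (x=4, y=1), (x=1, y=2), (x=5, y=2), (x=0, y=3), (x=6, y=3), (x=1, y=4), (x=5, y=4), (x=2, y=5), (x=4, y=5), (x=3, y=6)
  Distance 4: (x=2, y=0), (x=4, y=0), (x=1, y=1), (x=5, y=1), (x=0, y=2), (x=6, y=2), (x=7, y=3), (x=0, y=4), (x=6, y=4), (x=1, y=5), (x=5, y=5), (x=2, y=6), (x=4, y=6), (x=3, y=7)
  Distance 5: (x=1, y=0), (x=5, y=0), (x=0, y=1), (x=6, y=1), (x=7, y=2), (x=8, y=3), (x=7, y=4), (x=0, y=5), (x=6, y=5), (x=1, y=6), (x=5, y=6), (x=2, y=7), (x=4, y=7), (x=3, y=8)
  Distance 6: (x=0, y=0), (x=6, y=0), (x=7, y=1), (x=8, y=2), (x=9, y=3), (x=8, y=4), (x=7, y=5), (x=0, y=6), (x=6, y=6), (x=1, y=7), (x=5, y=7), (x=2, y=8), (x=4, y=8), (x=3, y=9)
  Distance 7: (x=7, y=0), (x=8, y=1), (x=9, y=2), (x=10, y=3), (x=9, y=4), (x=8, y=5), (x=7, y=6), (x=0, y=7), (x=6, y=7), (x=1, y=8), (x=5, y=8), (x=2, y=9), (x=4, y=9)
  Distance 8: (x=8, y=0), (x=9, y=1), (x=10, y=2), (x=11, y=3), (x=10, y=4), (x=9, y=5), (x=8, y=6), (x=7, y=7), (x=0, y=8), (x=6, y=8), (x=1, y=9), (x=5, y=9)
  Distance 9: (x=9, y=0), (x=10, y=1), (x=11, y=2), (x=11, y=4), (x=10, y=5), (x=9, y=6), (x=8, y=7), (x=7, y=8), (x=0, y=9), (x=6, y=9)
  Distance 10: (x=10, y=0), (x=11, y=1), (x=11, y=5), (x=10, y=6), (x=9, y=7), (x=8, y=8), (x=7, y=9)
  Distance 11: (x=11, y=0), (x=11, y=6), (x=10, y=7), (x=9, y=8), (x=8, y=9)
  Distance 12: (x=11, y=7), (x=10, y=8), (x=9, y=9)
  Distance 13: (x=11, y=8), (x=10, y=9)
  Distance 14: (x=11, y=9)
Total reachable: 120 (grid has 120 open cells total)

Answer: Reachable cells: 120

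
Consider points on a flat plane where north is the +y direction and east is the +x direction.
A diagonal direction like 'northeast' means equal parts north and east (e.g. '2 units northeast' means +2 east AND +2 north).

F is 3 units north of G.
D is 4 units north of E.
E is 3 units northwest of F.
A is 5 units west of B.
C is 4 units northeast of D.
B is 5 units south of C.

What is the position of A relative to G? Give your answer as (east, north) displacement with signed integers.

Answer: A is at (east=-4, north=9) relative to G.

Derivation:
Place G at the origin (east=0, north=0).
  F is 3 units north of G: delta (east=+0, north=+3); F at (east=0, north=3).
  E is 3 units northwest of F: delta (east=-3, north=+3); E at (east=-3, north=6).
  D is 4 units north of E: delta (east=+0, north=+4); D at (east=-3, north=10).
  C is 4 units northeast of D: delta (east=+4, north=+4); C at (east=1, north=14).
  B is 5 units south of C: delta (east=+0, north=-5); B at (east=1, north=9).
  A is 5 units west of B: delta (east=-5, north=+0); A at (east=-4, north=9).
Therefore A relative to G: (east=-4, north=9).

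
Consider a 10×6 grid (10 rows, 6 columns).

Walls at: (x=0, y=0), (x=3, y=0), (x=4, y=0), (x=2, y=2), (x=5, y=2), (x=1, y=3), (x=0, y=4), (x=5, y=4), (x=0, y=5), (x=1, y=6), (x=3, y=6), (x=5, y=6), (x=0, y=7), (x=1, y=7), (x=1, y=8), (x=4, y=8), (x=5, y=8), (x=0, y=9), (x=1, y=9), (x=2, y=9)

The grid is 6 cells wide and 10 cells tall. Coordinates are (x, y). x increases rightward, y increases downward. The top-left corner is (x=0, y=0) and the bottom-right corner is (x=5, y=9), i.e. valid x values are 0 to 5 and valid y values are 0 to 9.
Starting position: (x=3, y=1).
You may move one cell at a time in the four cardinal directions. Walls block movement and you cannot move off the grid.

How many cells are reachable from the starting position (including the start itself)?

Answer: Reachable cells: 38

Derivation:
BFS flood-fill from (x=3, y=1):
  Distance 0: (x=3, y=1)
  Distance 1: (x=2, y=1), (x=4, y=1), (x=3, y=2)
  Distance 2: (x=2, y=0), (x=1, y=1), (x=5, y=1), (x=4, y=2), (x=3, y=3)
  Distance 3: (x=1, y=0), (x=5, y=0), (x=0, y=1), (x=1, y=2), (x=2, y=3), (x=4, y=3), (x=3, y=4)
  Distance 4: (x=0, y=2), (x=5, y=3), (x=2, y=4), (x=4, y=4), (x=3, y=5)
  Distance 5: (x=0, y=3), (x=1, y=4), (x=2, y=5), (x=4, y=5)
  Distance 6: (x=1, y=5), (x=5, y=5), (x=2, y=6), (x=4, y=6)
  Distance 7: (x=2, y=7), (x=4, y=7)
  Distance 8: (x=3, y=7), (x=5, y=7), (x=2, y=8)
  Distance 9: (x=3, y=8)
  Distance 10: (x=3, y=9)
  Distance 11: (x=4, y=9)
  Distance 12: (x=5, y=9)
Total reachable: 38 (grid has 40 open cells total)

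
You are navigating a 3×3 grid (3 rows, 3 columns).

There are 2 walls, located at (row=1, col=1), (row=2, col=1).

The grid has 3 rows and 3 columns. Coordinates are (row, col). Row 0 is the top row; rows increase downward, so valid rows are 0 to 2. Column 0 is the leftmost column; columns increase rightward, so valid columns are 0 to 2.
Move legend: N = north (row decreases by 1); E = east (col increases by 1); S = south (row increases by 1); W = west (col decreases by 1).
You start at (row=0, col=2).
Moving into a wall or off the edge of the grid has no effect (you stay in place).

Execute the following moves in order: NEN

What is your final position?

Start: (row=0, col=2)
  N (north): blocked, stay at (row=0, col=2)
  E (east): blocked, stay at (row=0, col=2)
  N (north): blocked, stay at (row=0, col=2)
Final: (row=0, col=2)

Answer: Final position: (row=0, col=2)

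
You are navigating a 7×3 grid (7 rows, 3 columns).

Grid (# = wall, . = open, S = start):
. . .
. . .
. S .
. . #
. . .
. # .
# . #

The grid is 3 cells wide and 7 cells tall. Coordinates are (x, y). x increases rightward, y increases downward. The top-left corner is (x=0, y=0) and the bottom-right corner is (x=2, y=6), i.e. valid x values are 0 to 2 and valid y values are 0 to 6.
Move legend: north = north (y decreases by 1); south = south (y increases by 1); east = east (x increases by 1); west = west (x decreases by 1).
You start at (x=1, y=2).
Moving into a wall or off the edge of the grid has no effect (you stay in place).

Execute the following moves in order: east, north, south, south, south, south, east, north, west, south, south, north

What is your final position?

Start: (x=1, y=2)
  east (east): (x=1, y=2) -> (x=2, y=2)
  north (north): (x=2, y=2) -> (x=2, y=1)
  south (south): (x=2, y=1) -> (x=2, y=2)
  [×3]south (south): blocked, stay at (x=2, y=2)
  east (east): blocked, stay at (x=2, y=2)
  north (north): (x=2, y=2) -> (x=2, y=1)
  west (west): (x=2, y=1) -> (x=1, y=1)
  south (south): (x=1, y=1) -> (x=1, y=2)
  south (south): (x=1, y=2) -> (x=1, y=3)
  north (north): (x=1, y=3) -> (x=1, y=2)
Final: (x=1, y=2)

Answer: Final position: (x=1, y=2)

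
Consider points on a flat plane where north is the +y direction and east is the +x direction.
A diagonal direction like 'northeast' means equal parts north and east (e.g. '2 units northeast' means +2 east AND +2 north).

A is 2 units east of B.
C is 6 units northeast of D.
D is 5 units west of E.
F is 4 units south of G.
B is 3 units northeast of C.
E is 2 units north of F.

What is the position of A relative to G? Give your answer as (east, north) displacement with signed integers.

Place G at the origin (east=0, north=0).
  F is 4 units south of G: delta (east=+0, north=-4); F at (east=0, north=-4).
  E is 2 units north of F: delta (east=+0, north=+2); E at (east=0, north=-2).
  D is 5 units west of E: delta (east=-5, north=+0); D at (east=-5, north=-2).
  C is 6 units northeast of D: delta (east=+6, north=+6); C at (east=1, north=4).
  B is 3 units northeast of C: delta (east=+3, north=+3); B at (east=4, north=7).
  A is 2 units east of B: delta (east=+2, north=+0); A at (east=6, north=7).
Therefore A relative to G: (east=6, north=7).

Answer: A is at (east=6, north=7) relative to G.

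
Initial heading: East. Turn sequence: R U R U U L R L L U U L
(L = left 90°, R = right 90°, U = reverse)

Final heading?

Start: East
  R (right (90° clockwise)) -> South
  U (U-turn (180°)) -> North
  R (right (90° clockwise)) -> East
  U (U-turn (180°)) -> West
  U (U-turn (180°)) -> East
  L (left (90° counter-clockwise)) -> North
  R (right (90° clockwise)) -> East
  L (left (90° counter-clockwise)) -> North
  L (left (90° counter-clockwise)) -> West
  U (U-turn (180°)) -> East
  U (U-turn (180°)) -> West
  L (left (90° counter-clockwise)) -> South
Final: South

Answer: Final heading: South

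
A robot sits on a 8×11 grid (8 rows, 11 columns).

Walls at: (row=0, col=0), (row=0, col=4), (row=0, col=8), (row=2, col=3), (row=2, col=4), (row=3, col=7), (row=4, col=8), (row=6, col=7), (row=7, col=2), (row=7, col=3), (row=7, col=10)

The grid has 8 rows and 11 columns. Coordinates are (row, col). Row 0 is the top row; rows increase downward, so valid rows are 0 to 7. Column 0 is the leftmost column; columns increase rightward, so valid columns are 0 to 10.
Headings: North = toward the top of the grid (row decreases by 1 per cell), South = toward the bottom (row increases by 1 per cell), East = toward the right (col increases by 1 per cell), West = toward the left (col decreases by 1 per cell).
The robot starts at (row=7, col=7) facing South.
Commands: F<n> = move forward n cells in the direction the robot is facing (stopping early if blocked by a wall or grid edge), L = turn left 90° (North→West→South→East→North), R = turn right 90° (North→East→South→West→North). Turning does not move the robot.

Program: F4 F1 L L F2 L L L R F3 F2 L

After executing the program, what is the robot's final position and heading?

Start: (row=7, col=7), facing South
  F4: move forward 0/4 (blocked), now at (row=7, col=7)
  F1: move forward 0/1 (blocked), now at (row=7, col=7)
  L: turn left, now facing East
  L: turn left, now facing North
  F2: move forward 0/2 (blocked), now at (row=7, col=7)
  L: turn left, now facing West
  L: turn left, now facing South
  L: turn left, now facing East
  R: turn right, now facing South
  F3: move forward 0/3 (blocked), now at (row=7, col=7)
  F2: move forward 0/2 (blocked), now at (row=7, col=7)
  L: turn left, now facing East
Final: (row=7, col=7), facing East

Answer: Final position: (row=7, col=7), facing East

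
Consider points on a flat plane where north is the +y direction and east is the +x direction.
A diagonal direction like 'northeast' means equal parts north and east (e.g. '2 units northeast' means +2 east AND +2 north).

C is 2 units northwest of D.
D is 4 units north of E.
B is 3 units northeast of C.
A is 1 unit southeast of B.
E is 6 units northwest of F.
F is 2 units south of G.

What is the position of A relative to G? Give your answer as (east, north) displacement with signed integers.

Place G at the origin (east=0, north=0).
  F is 2 units south of G: delta (east=+0, north=-2); F at (east=0, north=-2).
  E is 6 units northwest of F: delta (east=-6, north=+6); E at (east=-6, north=4).
  D is 4 units north of E: delta (east=+0, north=+4); D at (east=-6, north=8).
  C is 2 units northwest of D: delta (east=-2, north=+2); C at (east=-8, north=10).
  B is 3 units northeast of C: delta (east=+3, north=+3); B at (east=-5, north=13).
  A is 1 unit southeast of B: delta (east=+1, north=-1); A at (east=-4, north=12).
Therefore A relative to G: (east=-4, north=12).

Answer: A is at (east=-4, north=12) relative to G.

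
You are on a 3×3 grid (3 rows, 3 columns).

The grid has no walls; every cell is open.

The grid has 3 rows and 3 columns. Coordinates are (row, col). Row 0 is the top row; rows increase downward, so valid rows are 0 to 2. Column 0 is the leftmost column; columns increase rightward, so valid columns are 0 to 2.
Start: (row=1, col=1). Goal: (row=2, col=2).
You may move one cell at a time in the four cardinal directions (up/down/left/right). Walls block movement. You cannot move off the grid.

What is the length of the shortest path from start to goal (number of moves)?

Answer: Shortest path length: 2

Derivation:
BFS from (row=1, col=1) until reaching (row=2, col=2):
  Distance 0: (row=1, col=1)
  Distance 1: (row=0, col=1), (row=1, col=0), (row=1, col=2), (row=2, col=1)
  Distance 2: (row=0, col=0), (row=0, col=2), (row=2, col=0), (row=2, col=2)  <- goal reached here
One shortest path (2 moves): (row=1, col=1) -> (row=1, col=2) -> (row=2, col=2)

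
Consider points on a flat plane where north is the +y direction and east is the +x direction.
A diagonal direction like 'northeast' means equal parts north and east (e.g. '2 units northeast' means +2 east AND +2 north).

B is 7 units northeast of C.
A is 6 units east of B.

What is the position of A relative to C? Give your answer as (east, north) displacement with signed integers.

Answer: A is at (east=13, north=7) relative to C.

Derivation:
Place C at the origin (east=0, north=0).
  B is 7 units northeast of C: delta (east=+7, north=+7); B at (east=7, north=7).
  A is 6 units east of B: delta (east=+6, north=+0); A at (east=13, north=7).
Therefore A relative to C: (east=13, north=7).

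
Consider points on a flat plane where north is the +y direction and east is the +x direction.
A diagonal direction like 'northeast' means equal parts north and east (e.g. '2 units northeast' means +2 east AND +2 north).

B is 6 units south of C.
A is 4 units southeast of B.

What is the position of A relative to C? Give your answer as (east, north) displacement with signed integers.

Answer: A is at (east=4, north=-10) relative to C.

Derivation:
Place C at the origin (east=0, north=0).
  B is 6 units south of C: delta (east=+0, north=-6); B at (east=0, north=-6).
  A is 4 units southeast of B: delta (east=+4, north=-4); A at (east=4, north=-10).
Therefore A relative to C: (east=4, north=-10).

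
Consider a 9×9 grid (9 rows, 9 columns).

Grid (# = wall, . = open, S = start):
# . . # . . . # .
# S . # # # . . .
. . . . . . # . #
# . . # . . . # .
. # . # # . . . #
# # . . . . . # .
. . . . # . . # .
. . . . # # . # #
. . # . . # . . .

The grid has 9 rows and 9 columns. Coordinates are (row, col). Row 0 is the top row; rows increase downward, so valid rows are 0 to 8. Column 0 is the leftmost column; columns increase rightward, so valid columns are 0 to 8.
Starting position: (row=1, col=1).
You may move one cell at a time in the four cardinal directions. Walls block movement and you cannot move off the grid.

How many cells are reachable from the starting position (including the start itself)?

Answer: Reachable cells: 42

Derivation:
BFS flood-fill from (row=1, col=1):
  Distance 0: (row=1, col=1)
  Distance 1: (row=0, col=1), (row=1, col=2), (row=2, col=1)
  Distance 2: (row=0, col=2), (row=2, col=0), (row=2, col=2), (row=3, col=1)
  Distance 3: (row=2, col=3), (row=3, col=2)
  Distance 4: (row=2, col=4), (row=4, col=2)
  Distance 5: (row=2, col=5), (row=3, col=4), (row=5, col=2)
  Distance 6: (row=3, col=5), (row=5, col=3), (row=6, col=2)
  Distance 7: (row=3, col=6), (row=4, col=5), (row=5, col=4), (row=6, col=1), (row=6, col=3), (row=7, col=2)
  Distance 8: (row=4, col=6), (row=5, col=5), (row=6, col=0), (row=7, col=1), (row=7, col=3)
  Distance 9: (row=4, col=7), (row=5, col=6), (row=6, col=5), (row=7, col=0), (row=8, col=1), (row=8, col=3)
  Distance 10: (row=6, col=6), (row=8, col=0), (row=8, col=4)
  Distance 11: (row=7, col=6)
  Distance 12: (row=8, col=6)
  Distance 13: (row=8, col=7)
  Distance 14: (row=8, col=8)
Total reachable: 42 (grid has 54 open cells total)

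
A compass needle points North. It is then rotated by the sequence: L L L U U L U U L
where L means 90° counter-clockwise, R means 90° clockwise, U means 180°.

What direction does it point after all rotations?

Answer: Final heading: West

Derivation:
Start: North
  L (left (90° counter-clockwise)) -> West
  L (left (90° counter-clockwise)) -> South
  L (left (90° counter-clockwise)) -> East
  U (U-turn (180°)) -> West
  U (U-turn (180°)) -> East
  L (left (90° counter-clockwise)) -> North
  U (U-turn (180°)) -> South
  U (U-turn (180°)) -> North
  L (left (90° counter-clockwise)) -> West
Final: West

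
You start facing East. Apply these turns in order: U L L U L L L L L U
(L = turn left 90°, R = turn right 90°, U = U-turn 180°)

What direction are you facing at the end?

Start: East
  U (U-turn (180°)) -> West
  L (left (90° counter-clockwise)) -> South
  L (left (90° counter-clockwise)) -> East
  U (U-turn (180°)) -> West
  L (left (90° counter-clockwise)) -> South
  L (left (90° counter-clockwise)) -> East
  L (left (90° counter-clockwise)) -> North
  L (left (90° counter-clockwise)) -> West
  L (left (90° counter-clockwise)) -> South
  U (U-turn (180°)) -> North
Final: North

Answer: Final heading: North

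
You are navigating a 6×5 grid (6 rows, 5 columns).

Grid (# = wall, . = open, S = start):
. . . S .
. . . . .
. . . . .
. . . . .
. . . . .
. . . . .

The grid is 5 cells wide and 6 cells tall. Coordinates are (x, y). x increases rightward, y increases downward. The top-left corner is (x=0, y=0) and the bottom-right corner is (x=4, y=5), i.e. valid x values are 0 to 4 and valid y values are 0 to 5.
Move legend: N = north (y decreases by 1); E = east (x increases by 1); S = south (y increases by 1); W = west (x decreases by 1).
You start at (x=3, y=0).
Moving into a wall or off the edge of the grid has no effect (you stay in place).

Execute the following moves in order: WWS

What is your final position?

Start: (x=3, y=0)
  W (west): (x=3, y=0) -> (x=2, y=0)
  W (west): (x=2, y=0) -> (x=1, y=0)
  S (south): (x=1, y=0) -> (x=1, y=1)
Final: (x=1, y=1)

Answer: Final position: (x=1, y=1)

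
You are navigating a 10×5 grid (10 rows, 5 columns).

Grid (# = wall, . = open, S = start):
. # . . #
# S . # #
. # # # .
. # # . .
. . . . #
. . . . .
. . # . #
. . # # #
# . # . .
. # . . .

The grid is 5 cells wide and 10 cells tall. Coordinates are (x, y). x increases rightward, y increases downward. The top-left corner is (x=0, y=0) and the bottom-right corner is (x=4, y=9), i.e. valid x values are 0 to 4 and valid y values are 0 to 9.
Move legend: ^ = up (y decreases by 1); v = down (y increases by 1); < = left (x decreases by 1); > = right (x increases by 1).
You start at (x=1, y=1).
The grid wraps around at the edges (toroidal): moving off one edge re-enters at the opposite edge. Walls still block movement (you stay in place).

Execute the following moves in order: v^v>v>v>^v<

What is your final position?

Answer: Final position: (x=1, y=1)

Derivation:
Start: (x=1, y=1)
  v (down): blocked, stay at (x=1, y=1)
  ^ (up): blocked, stay at (x=1, y=1)
  v (down): blocked, stay at (x=1, y=1)
  > (right): (x=1, y=1) -> (x=2, y=1)
  v (down): blocked, stay at (x=2, y=1)
  > (right): blocked, stay at (x=2, y=1)
  v (down): blocked, stay at (x=2, y=1)
  > (right): blocked, stay at (x=2, y=1)
  ^ (up): (x=2, y=1) -> (x=2, y=0)
  v (down): (x=2, y=0) -> (x=2, y=1)
  < (left): (x=2, y=1) -> (x=1, y=1)
Final: (x=1, y=1)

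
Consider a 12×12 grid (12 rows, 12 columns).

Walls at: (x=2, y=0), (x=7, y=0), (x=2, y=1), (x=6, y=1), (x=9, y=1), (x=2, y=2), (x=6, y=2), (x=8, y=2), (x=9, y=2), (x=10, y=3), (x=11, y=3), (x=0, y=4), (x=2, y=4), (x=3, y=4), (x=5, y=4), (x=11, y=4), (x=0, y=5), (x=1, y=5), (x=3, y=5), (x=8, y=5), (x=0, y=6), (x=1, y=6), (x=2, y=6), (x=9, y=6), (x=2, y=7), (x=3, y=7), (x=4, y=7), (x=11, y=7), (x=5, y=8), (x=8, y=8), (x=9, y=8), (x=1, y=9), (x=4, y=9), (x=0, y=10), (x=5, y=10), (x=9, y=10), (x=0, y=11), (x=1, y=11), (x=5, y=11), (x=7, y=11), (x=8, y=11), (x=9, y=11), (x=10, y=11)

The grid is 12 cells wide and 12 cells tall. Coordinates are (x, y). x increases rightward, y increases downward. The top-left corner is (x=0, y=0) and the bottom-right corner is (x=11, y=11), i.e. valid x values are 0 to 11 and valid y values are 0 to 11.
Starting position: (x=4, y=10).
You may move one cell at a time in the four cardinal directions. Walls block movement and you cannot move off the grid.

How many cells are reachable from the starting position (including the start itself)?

BFS flood-fill from (x=4, y=10):
  Distance 0: (x=4, y=10)
  Distance 1: (x=3, y=10), (x=4, y=11)
  Distance 2: (x=3, y=9), (x=2, y=10), (x=3, y=11)
  Distance 3: (x=3, y=8), (x=2, y=9), (x=1, y=10), (x=2, y=11)
  Distance 4: (x=2, y=8), (x=4, y=8)
  Distance 5: (x=1, y=8)
  Distance 6: (x=1, y=7), (x=0, y=8)
  Distance 7: (x=0, y=7), (x=0, y=9)
Total reachable: 17 (grid has 101 open cells total)

Answer: Reachable cells: 17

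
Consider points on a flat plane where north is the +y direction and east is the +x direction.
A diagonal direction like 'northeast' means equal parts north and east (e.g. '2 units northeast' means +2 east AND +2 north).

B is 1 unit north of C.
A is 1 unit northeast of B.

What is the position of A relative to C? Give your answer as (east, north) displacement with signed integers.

Place C at the origin (east=0, north=0).
  B is 1 unit north of C: delta (east=+0, north=+1); B at (east=0, north=1).
  A is 1 unit northeast of B: delta (east=+1, north=+1); A at (east=1, north=2).
Therefore A relative to C: (east=1, north=2).

Answer: A is at (east=1, north=2) relative to C.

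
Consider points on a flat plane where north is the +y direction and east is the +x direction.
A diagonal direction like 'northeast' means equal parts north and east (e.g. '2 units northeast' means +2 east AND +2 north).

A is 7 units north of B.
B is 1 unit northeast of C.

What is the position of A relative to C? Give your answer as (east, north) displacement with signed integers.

Place C at the origin (east=0, north=0).
  B is 1 unit northeast of C: delta (east=+1, north=+1); B at (east=1, north=1).
  A is 7 units north of B: delta (east=+0, north=+7); A at (east=1, north=8).
Therefore A relative to C: (east=1, north=8).

Answer: A is at (east=1, north=8) relative to C.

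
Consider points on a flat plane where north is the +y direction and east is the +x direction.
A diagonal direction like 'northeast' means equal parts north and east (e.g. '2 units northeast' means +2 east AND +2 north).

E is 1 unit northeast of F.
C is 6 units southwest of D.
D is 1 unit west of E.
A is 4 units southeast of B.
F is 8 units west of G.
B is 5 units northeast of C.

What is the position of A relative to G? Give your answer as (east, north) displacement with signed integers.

Place G at the origin (east=0, north=0).
  F is 8 units west of G: delta (east=-8, north=+0); F at (east=-8, north=0).
  E is 1 unit northeast of F: delta (east=+1, north=+1); E at (east=-7, north=1).
  D is 1 unit west of E: delta (east=-1, north=+0); D at (east=-8, north=1).
  C is 6 units southwest of D: delta (east=-6, north=-6); C at (east=-14, north=-5).
  B is 5 units northeast of C: delta (east=+5, north=+5); B at (east=-9, north=0).
  A is 4 units southeast of B: delta (east=+4, north=-4); A at (east=-5, north=-4).
Therefore A relative to G: (east=-5, north=-4).

Answer: A is at (east=-5, north=-4) relative to G.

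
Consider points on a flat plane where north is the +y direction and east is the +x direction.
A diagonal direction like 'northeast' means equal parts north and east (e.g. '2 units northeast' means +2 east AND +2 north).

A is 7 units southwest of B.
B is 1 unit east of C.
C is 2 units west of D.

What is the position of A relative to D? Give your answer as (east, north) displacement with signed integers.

Answer: A is at (east=-8, north=-7) relative to D.

Derivation:
Place D at the origin (east=0, north=0).
  C is 2 units west of D: delta (east=-2, north=+0); C at (east=-2, north=0).
  B is 1 unit east of C: delta (east=+1, north=+0); B at (east=-1, north=0).
  A is 7 units southwest of B: delta (east=-7, north=-7); A at (east=-8, north=-7).
Therefore A relative to D: (east=-8, north=-7).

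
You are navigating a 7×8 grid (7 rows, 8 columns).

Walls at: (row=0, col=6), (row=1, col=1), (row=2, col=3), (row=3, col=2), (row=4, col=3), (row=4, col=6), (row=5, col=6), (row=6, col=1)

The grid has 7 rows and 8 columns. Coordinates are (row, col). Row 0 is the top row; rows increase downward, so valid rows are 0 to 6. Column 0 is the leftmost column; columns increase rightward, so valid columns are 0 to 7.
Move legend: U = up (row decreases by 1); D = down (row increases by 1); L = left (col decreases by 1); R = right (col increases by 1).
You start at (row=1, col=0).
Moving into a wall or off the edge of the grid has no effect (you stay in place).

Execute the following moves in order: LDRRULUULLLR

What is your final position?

Start: (row=1, col=0)
  L (left): blocked, stay at (row=1, col=0)
  D (down): (row=1, col=0) -> (row=2, col=0)
  R (right): (row=2, col=0) -> (row=2, col=1)
  R (right): (row=2, col=1) -> (row=2, col=2)
  U (up): (row=2, col=2) -> (row=1, col=2)
  L (left): blocked, stay at (row=1, col=2)
  U (up): (row=1, col=2) -> (row=0, col=2)
  U (up): blocked, stay at (row=0, col=2)
  L (left): (row=0, col=2) -> (row=0, col=1)
  L (left): (row=0, col=1) -> (row=0, col=0)
  L (left): blocked, stay at (row=0, col=0)
  R (right): (row=0, col=0) -> (row=0, col=1)
Final: (row=0, col=1)

Answer: Final position: (row=0, col=1)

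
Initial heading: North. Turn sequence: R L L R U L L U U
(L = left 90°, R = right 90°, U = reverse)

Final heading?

Start: North
  R (right (90° clockwise)) -> East
  L (left (90° counter-clockwise)) -> North
  L (left (90° counter-clockwise)) -> West
  R (right (90° clockwise)) -> North
  U (U-turn (180°)) -> South
  L (left (90° counter-clockwise)) -> East
  L (left (90° counter-clockwise)) -> North
  U (U-turn (180°)) -> South
  U (U-turn (180°)) -> North
Final: North

Answer: Final heading: North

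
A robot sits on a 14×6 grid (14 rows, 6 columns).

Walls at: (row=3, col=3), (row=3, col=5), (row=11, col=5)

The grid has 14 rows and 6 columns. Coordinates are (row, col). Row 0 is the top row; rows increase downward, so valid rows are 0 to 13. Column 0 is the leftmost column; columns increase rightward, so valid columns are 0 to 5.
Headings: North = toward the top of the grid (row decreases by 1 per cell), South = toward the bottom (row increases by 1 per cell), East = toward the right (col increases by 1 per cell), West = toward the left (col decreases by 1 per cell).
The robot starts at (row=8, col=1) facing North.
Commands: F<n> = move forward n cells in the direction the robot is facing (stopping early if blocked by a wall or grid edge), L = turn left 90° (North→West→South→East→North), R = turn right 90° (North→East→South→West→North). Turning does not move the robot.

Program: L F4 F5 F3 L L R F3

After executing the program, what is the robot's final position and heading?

Start: (row=8, col=1), facing North
  L: turn left, now facing West
  F4: move forward 1/4 (blocked), now at (row=8, col=0)
  F5: move forward 0/5 (blocked), now at (row=8, col=0)
  F3: move forward 0/3 (blocked), now at (row=8, col=0)
  L: turn left, now facing South
  L: turn left, now facing East
  R: turn right, now facing South
  F3: move forward 3, now at (row=11, col=0)
Final: (row=11, col=0), facing South

Answer: Final position: (row=11, col=0), facing South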